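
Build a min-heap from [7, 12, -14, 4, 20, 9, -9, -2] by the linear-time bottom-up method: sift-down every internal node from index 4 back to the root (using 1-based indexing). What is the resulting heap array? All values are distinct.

[-14, -2, -9, 4, 20, 9, 7, 12]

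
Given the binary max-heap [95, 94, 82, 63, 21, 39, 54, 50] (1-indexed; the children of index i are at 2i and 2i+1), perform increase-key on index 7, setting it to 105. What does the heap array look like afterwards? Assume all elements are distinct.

[105, 94, 95, 63, 21, 39, 82, 50]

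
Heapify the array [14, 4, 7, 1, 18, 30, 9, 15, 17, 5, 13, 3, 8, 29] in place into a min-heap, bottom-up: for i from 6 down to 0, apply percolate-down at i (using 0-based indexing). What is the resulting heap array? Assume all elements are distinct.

sift down from index 6: already satisfies heap property
sift down from index 5:
  30 vs smaller child 3 at index 11, swap → [14, 4, 7, 1, 18, 3, 9, 15, 17, 5, 13, 30, 8, 29]
sift down from index 4:
  18 vs smaller child 5 at index 9, swap → [14, 4, 7, 1, 5, 3, 9, 15, 17, 18, 13, 30, 8, 29]
sift down from index 3: already satisfies heap property
sift down from index 2:
  7 vs smaller child 3 at index 5, swap → [14, 4, 3, 1, 5, 7, 9, 15, 17, 18, 13, 30, 8, 29]
sift down from index 1:
  4 vs smaller child 1 at index 3, swap → [14, 1, 3, 4, 5, 7, 9, 15, 17, 18, 13, 30, 8, 29]
sift down from index 0:
  14 vs smaller child 1 at index 1, swap → [1, 14, 3, 4, 5, 7, 9, 15, 17, 18, 13, 30, 8, 29]
  14 vs smaller child 4 at index 3, swap → [1, 4, 3, 14, 5, 7, 9, 15, 17, 18, 13, 30, 8, 29]

[1, 4, 3, 14, 5, 7, 9, 15, 17, 18, 13, 30, 8, 29]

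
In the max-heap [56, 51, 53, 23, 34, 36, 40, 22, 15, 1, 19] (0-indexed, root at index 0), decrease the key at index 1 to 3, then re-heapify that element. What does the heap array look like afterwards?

set index 1 from 51 to 3 → [56, 3, 53, 23, 34, 36, 40, 22, 15, 1, 19]
3 vs larger child 34 at index 4, swap → [56, 34, 53, 23, 3, 36, 40, 22, 15, 1, 19]
3 vs larger child 19 at index 10, swap → [56, 34, 53, 23, 19, 36, 40, 22, 15, 1, 3]

[56, 34, 53, 23, 19, 36, 40, 22, 15, 1, 3]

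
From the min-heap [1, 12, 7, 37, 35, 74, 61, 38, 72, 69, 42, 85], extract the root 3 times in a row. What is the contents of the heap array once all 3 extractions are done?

[35, 37, 61, 38, 42, 74, 85, 69, 72]

extract-min #1 returns 1:
  remove root 1; move last element 85 to root → [85, 12, 7, 37, 35, 74, 61, 38, 72, 69, 42]
  85 vs smaller child 7 at index 2, swap → [7, 12, 85, 37, 35, 74, 61, 38, 72, 69, 42]
  85 vs smaller child 61 at index 6, swap → [7, 12, 61, 37, 35, 74, 85, 38, 72, 69, 42]
extract-min #2 returns 7:
  remove root 7; move last element 42 to root → [42, 12, 61, 37, 35, 74, 85, 38, 72, 69]
  42 vs smaller child 12 at index 1, swap → [12, 42, 61, 37, 35, 74, 85, 38, 72, 69]
  42 vs smaller child 35 at index 4, swap → [12, 35, 61, 37, 42, 74, 85, 38, 72, 69]
extract-min #3 returns 12:
  remove root 12; move last element 69 to root → [69, 35, 61, 37, 42, 74, 85, 38, 72]
  69 vs smaller child 35 at index 1, swap → [35, 69, 61, 37, 42, 74, 85, 38, 72]
  69 vs smaller child 37 at index 3, swap → [35, 37, 61, 69, 42, 74, 85, 38, 72]
  69 vs smaller child 38 at index 7, swap → [35, 37, 61, 38, 42, 74, 85, 69, 72]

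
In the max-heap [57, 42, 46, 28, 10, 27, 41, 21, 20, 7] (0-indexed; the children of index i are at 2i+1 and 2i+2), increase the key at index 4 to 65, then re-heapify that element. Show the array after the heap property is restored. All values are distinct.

[65, 57, 46, 28, 42, 27, 41, 21, 20, 7]

set index 4 from 10 to 65 → [57, 42, 46, 28, 65, 27, 41, 21, 20, 7]
65 > parent 42 at index 1, swap → [57, 65, 46, 28, 42, 27, 41, 21, 20, 7]
65 > parent 57 at index 0, swap → [65, 57, 46, 28, 42, 27, 41, 21, 20, 7]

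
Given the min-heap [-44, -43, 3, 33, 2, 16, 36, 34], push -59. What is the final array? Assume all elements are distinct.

[-59, -44, 3, -43, 2, 16, 36, 34, 33]

append -59 at index 8 → [-44, -43, 3, 33, 2, 16, 36, 34, -59]
-59 < parent 33 at index 3, swap → [-44, -43, 3, -59, 2, 16, 36, 34, 33]
-59 < parent -43 at index 1, swap → [-44, -59, 3, -43, 2, 16, 36, 34, 33]
-59 < parent -44 at index 0, swap → [-59, -44, 3, -43, 2, 16, 36, 34, 33]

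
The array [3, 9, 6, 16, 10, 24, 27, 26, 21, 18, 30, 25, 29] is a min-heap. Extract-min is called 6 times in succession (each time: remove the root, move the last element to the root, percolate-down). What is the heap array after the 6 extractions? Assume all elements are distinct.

extract-min #1 returns 3:
  remove root 3; move last element 29 to root → [29, 9, 6, 16, 10, 24, 27, 26, 21, 18, 30, 25]
  29 vs smaller child 6 at index 2, swap → [6, 9, 29, 16, 10, 24, 27, 26, 21, 18, 30, 25]
  29 vs smaller child 24 at index 5, swap → [6, 9, 24, 16, 10, 29, 27, 26, 21, 18, 30, 25]
  29 vs only child 25 at index 11, swap → [6, 9, 24, 16, 10, 25, 27, 26, 21, 18, 30, 29]
extract-min #2 returns 6:
  remove root 6; move last element 29 to root → [29, 9, 24, 16, 10, 25, 27, 26, 21, 18, 30]
  29 vs smaller child 9 at index 1, swap → [9, 29, 24, 16, 10, 25, 27, 26, 21, 18, 30]
  29 vs smaller child 10 at index 4, swap → [9, 10, 24, 16, 29, 25, 27, 26, 21, 18, 30]
  29 vs smaller child 18 at index 9, swap → [9, 10, 24, 16, 18, 25, 27, 26, 21, 29, 30]
extract-min #3 returns 9:
  remove root 9; move last element 30 to root → [30, 10, 24, 16, 18, 25, 27, 26, 21, 29]
  30 vs smaller child 10 at index 1, swap → [10, 30, 24, 16, 18, 25, 27, 26, 21, 29]
  30 vs smaller child 16 at index 3, swap → [10, 16, 24, 30, 18, 25, 27, 26, 21, 29]
  30 vs smaller child 21 at index 8, swap → [10, 16, 24, 21, 18, 25, 27, 26, 30, 29]
extract-min #4 returns 10:
  remove root 10; move last element 29 to root → [29, 16, 24, 21, 18, 25, 27, 26, 30]
  29 vs smaller child 16 at index 1, swap → [16, 29, 24, 21, 18, 25, 27, 26, 30]
  29 vs smaller child 18 at index 4, swap → [16, 18, 24, 21, 29, 25, 27, 26, 30]
extract-min #5 returns 16:
  remove root 16; move last element 30 to root → [30, 18, 24, 21, 29, 25, 27, 26]
  30 vs smaller child 18 at index 1, swap → [18, 30, 24, 21, 29, 25, 27, 26]
  30 vs smaller child 21 at index 3, swap → [18, 21, 24, 30, 29, 25, 27, 26]
  30 vs only child 26 at index 7, swap → [18, 21, 24, 26, 29, 25, 27, 30]
extract-min #6 returns 18:
  remove root 18; move last element 30 to root → [30, 21, 24, 26, 29, 25, 27]
  30 vs smaller child 21 at index 1, swap → [21, 30, 24, 26, 29, 25, 27]
  30 vs smaller child 26 at index 3, swap → [21, 26, 24, 30, 29, 25, 27]

[21, 26, 24, 30, 29, 25, 27]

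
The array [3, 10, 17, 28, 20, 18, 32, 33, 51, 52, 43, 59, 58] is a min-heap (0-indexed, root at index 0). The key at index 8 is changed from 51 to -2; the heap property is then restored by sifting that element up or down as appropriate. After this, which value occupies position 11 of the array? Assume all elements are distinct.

set index 8 from 51 to -2 → [3, 10, 17, 28, 20, 18, 32, 33, -2, 52, 43, 59, 58]
-2 < parent 28 at index 3, swap → [3, 10, 17, -2, 20, 18, 32, 33, 28, 52, 43, 59, 58]
-2 < parent 10 at index 1, swap → [3, -2, 17, 10, 20, 18, 32, 33, 28, 52, 43, 59, 58]
-2 < parent 3 at index 0, swap → [-2, 3, 17, 10, 20, 18, 32, 33, 28, 52, 43, 59, 58]
resulting array: [-2, 3, 17, 10, 20, 18, 32, 33, 28, 52, 43, 59, 58]

59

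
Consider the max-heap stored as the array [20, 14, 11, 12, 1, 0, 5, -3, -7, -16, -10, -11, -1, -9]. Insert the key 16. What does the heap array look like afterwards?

append 16 at index 14 → [20, 14, 11, 12, 1, 0, 5, -3, -7, -16, -10, -11, -1, -9, 16]
16 > parent 5 at index 6, swap → [20, 14, 11, 12, 1, 0, 16, -3, -7, -16, -10, -11, -1, -9, 5]
16 > parent 11 at index 2, swap → [20, 14, 16, 12, 1, 0, 11, -3, -7, -16, -10, -11, -1, -9, 5]

[20, 14, 16, 12, 1, 0, 11, -3, -7, -16, -10, -11, -1, -9, 5]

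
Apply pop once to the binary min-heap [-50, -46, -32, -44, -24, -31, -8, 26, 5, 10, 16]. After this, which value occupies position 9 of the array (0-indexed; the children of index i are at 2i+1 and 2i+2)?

remove root -50; move last element 16 to root → [16, -46, -32, -44, -24, -31, -8, 26, 5, 10]
16 vs smaller child -46 at index 1, swap → [-46, 16, -32, -44, -24, -31, -8, 26, 5, 10]
16 vs smaller child -44 at index 3, swap → [-46, -44, -32, 16, -24, -31, -8, 26, 5, 10]
16 vs smaller child 5 at index 8, swap → [-46, -44, -32, 5, -24, -31, -8, 26, 16, 10]
resulting array: [-46, -44, -32, 5, -24, -31, -8, 26, 16, 10]

10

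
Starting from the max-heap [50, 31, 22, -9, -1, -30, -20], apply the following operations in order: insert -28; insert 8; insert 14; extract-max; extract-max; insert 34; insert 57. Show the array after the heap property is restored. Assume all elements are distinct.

[57, 34, -9, 14, 22, -30, -20, -28, 8, -1]

insert -28:
  append -28 at index 7 → [50, 31, 22, -9, -1, -30, -20, -28] (no swap needed)
insert 8:
  append 8 at index 8 → [50, 31, 22, -9, -1, -30, -20, -28, 8]
  8 > parent -9 at index 3, swap → [50, 31, 22, 8, -1, -30, -20, -28, -9]
insert 14:
  append 14 at index 9 → [50, 31, 22, 8, -1, -30, -20, -28, -9, 14]
  14 > parent -1 at index 4, swap → [50, 31, 22, 8, 14, -30, -20, -28, -9, -1]
extract-max → returns 50:
  remove root 50; move last element -1 to root → [-1, 31, 22, 8, 14, -30, -20, -28, -9]
  -1 vs larger child 31 at index 1, swap → [31, -1, 22, 8, 14, -30, -20, -28, -9]
  -1 vs larger child 14 at index 4, swap → [31, 14, 22, 8, -1, -30, -20, -28, -9]
extract-max → returns 31:
  remove root 31; move last element -9 to root → [-9, 14, 22, 8, -1, -30, -20, -28]
  -9 vs larger child 22 at index 2, swap → [22, 14, -9, 8, -1, -30, -20, -28]
insert 34:
  append 34 at index 8 → [22, 14, -9, 8, -1, -30, -20, -28, 34]
  34 > parent 8 at index 3, swap → [22, 14, -9, 34, -1, -30, -20, -28, 8]
  34 > parent 14 at index 1, swap → [22, 34, -9, 14, -1, -30, -20, -28, 8]
  34 > parent 22 at index 0, swap → [34, 22, -9, 14, -1, -30, -20, -28, 8]
insert 57:
  append 57 at index 9 → [34, 22, -9, 14, -1, -30, -20, -28, 8, 57]
  57 > parent -1 at index 4, swap → [34, 22, -9, 14, 57, -30, -20, -28, 8, -1]
  57 > parent 22 at index 1, swap → [34, 57, -9, 14, 22, -30, -20, -28, 8, -1]
  57 > parent 34 at index 0, swap → [57, 34, -9, 14, 22, -30, -20, -28, 8, -1]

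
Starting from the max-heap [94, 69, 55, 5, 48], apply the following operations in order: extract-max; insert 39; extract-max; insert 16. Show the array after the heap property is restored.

[55, 48, 39, 5, 16]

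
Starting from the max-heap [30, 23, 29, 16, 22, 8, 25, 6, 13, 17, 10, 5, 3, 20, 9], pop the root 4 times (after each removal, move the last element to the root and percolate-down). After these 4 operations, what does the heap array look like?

extract-max #1 returns 30:
  remove root 30; move last element 9 to root → [9, 23, 29, 16, 22, 8, 25, 6, 13, 17, 10, 5, 3, 20]
  9 vs larger child 29 at index 2, swap → [29, 23, 9, 16, 22, 8, 25, 6, 13, 17, 10, 5, 3, 20]
  9 vs larger child 25 at index 6, swap → [29, 23, 25, 16, 22, 8, 9, 6, 13, 17, 10, 5, 3, 20]
  9 vs only child 20 at index 13, swap → [29, 23, 25, 16, 22, 8, 20, 6, 13, 17, 10, 5, 3, 9]
extract-max #2 returns 29:
  remove root 29; move last element 9 to root → [9, 23, 25, 16, 22, 8, 20, 6, 13, 17, 10, 5, 3]
  9 vs larger child 25 at index 2, swap → [25, 23, 9, 16, 22, 8, 20, 6, 13, 17, 10, 5, 3]
  9 vs larger child 20 at index 6, swap → [25, 23, 20, 16, 22, 8, 9, 6, 13, 17, 10, 5, 3]
extract-max #3 returns 25:
  remove root 25; move last element 3 to root → [3, 23, 20, 16, 22, 8, 9, 6, 13, 17, 10, 5]
  3 vs larger child 23 at index 1, swap → [23, 3, 20, 16, 22, 8, 9, 6, 13, 17, 10, 5]
  3 vs larger child 22 at index 4, swap → [23, 22, 20, 16, 3, 8, 9, 6, 13, 17, 10, 5]
  3 vs larger child 17 at index 9, swap → [23, 22, 20, 16, 17, 8, 9, 6, 13, 3, 10, 5]
extract-max #4 returns 23:
  remove root 23; move last element 5 to root → [5, 22, 20, 16, 17, 8, 9, 6, 13, 3, 10]
  5 vs larger child 22 at index 1, swap → [22, 5, 20, 16, 17, 8, 9, 6, 13, 3, 10]
  5 vs larger child 17 at index 4, swap → [22, 17, 20, 16, 5, 8, 9, 6, 13, 3, 10]
  5 vs larger child 10 at index 10, swap → [22, 17, 20, 16, 10, 8, 9, 6, 13, 3, 5]

[22, 17, 20, 16, 10, 8, 9, 6, 13, 3, 5]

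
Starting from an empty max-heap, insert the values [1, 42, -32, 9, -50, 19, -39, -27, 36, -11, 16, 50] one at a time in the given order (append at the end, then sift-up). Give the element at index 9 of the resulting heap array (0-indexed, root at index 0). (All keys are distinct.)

-50

Insert 1:
  append 1 at index 0 → [1] (no swap needed)
Insert 42:
  append 42 at index 1 → [1, 42]
  42 > parent 1 at index 0, swap → [42, 1]
Insert -32:
  append -32 at index 2 → [42, 1, -32] (no swap needed)
Insert 9:
  append 9 at index 3 → [42, 1, -32, 9]
  9 > parent 1 at index 1, swap → [42, 9, -32, 1]
Insert -50:
  append -50 at index 4 → [42, 9, -32, 1, -50] (no swap needed)
Insert 19:
  append 19 at index 5 → [42, 9, -32, 1, -50, 19]
  19 > parent -32 at index 2, swap → [42, 9, 19, 1, -50, -32]
Insert -39:
  append -39 at index 6 → [42, 9, 19, 1, -50, -32, -39] (no swap needed)
Insert -27:
  append -27 at index 7 → [42, 9, 19, 1, -50, -32, -39, -27] (no swap needed)
Insert 36:
  append 36 at index 8 → [42, 9, 19, 1, -50, -32, -39, -27, 36]
  36 > parent 1 at index 3, swap → [42, 9, 19, 36, -50, -32, -39, -27, 1]
  36 > parent 9 at index 1, swap → [42, 36, 19, 9, -50, -32, -39, -27, 1]
Insert -11:
  append -11 at index 9 → [42, 36, 19, 9, -50, -32, -39, -27, 1, -11]
  -11 > parent -50 at index 4, swap → [42, 36, 19, 9, -11, -32, -39, -27, 1, -50]
Insert 16:
  append 16 at index 10 → [42, 36, 19, 9, -11, -32, -39, -27, 1, -50, 16]
  16 > parent -11 at index 4, swap → [42, 36, 19, 9, 16, -32, -39, -27, 1, -50, -11]
Insert 50:
  append 50 at index 11 → [42, 36, 19, 9, 16, -32, -39, -27, 1, -50, -11, 50]
  50 > parent -32 at index 5, swap → [42, 36, 19, 9, 16, 50, -39, -27, 1, -50, -11, -32]
  50 > parent 19 at index 2, swap → [42, 36, 50, 9, 16, 19, -39, -27, 1, -50, -11, -32]
  50 > parent 42 at index 0, swap → [50, 36, 42, 9, 16, 19, -39, -27, 1, -50, -11, -32]
resulting array: [50, 36, 42, 9, 16, 19, -39, -27, 1, -50, -11, -32]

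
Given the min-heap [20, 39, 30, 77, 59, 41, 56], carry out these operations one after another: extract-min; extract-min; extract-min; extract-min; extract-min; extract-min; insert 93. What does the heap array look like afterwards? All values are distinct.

extract-min → returns 20:
  remove root 20; move last element 56 to root → [56, 39, 30, 77, 59, 41]
  56 vs smaller child 30 at index 2, swap → [30, 39, 56, 77, 59, 41]
  56 vs only child 41 at index 5, swap → [30, 39, 41, 77, 59, 56]
extract-min → returns 30:
  remove root 30; move last element 56 to root → [56, 39, 41, 77, 59]
  56 vs smaller child 39 at index 1, swap → [39, 56, 41, 77, 59]
extract-min → returns 39:
  remove root 39; move last element 59 to root → [59, 56, 41, 77]
  59 vs smaller child 41 at index 2, swap → [41, 56, 59, 77]
extract-min → returns 41:
  remove root 41; move last element 77 to root → [77, 56, 59]
  77 vs smaller child 56 at index 1, swap → [56, 77, 59]
extract-min → returns 56:
  remove root 56; move last element 59 to root → [59, 77] (no swap needed)
extract-min → returns 59:
  remove root 59; move last element 77 to root → [77] (no swap needed)
insert 93:
  append 93 at index 1 → [77, 93] (no swap needed)

[77, 93]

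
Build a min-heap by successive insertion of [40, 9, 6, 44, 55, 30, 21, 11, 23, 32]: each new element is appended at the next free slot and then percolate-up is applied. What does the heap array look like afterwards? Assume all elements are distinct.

[6, 11, 9, 23, 32, 30, 21, 44, 40, 55]

Insert 40:
  append 40 at index 0 → [40] (no swap needed)
Insert 9:
  append 9 at index 1 → [40, 9]
  9 < parent 40 at index 0, swap → [9, 40]
Insert 6:
  append 6 at index 2 → [9, 40, 6]
  6 < parent 9 at index 0, swap → [6, 40, 9]
Insert 44:
  append 44 at index 3 → [6, 40, 9, 44] (no swap needed)
Insert 55:
  append 55 at index 4 → [6, 40, 9, 44, 55] (no swap needed)
Insert 30:
  append 30 at index 5 → [6, 40, 9, 44, 55, 30] (no swap needed)
Insert 21:
  append 21 at index 6 → [6, 40, 9, 44, 55, 30, 21] (no swap needed)
Insert 11:
  append 11 at index 7 → [6, 40, 9, 44, 55, 30, 21, 11]
  11 < parent 44 at index 3, swap → [6, 40, 9, 11, 55, 30, 21, 44]
  11 < parent 40 at index 1, swap → [6, 11, 9, 40, 55, 30, 21, 44]
Insert 23:
  append 23 at index 8 → [6, 11, 9, 40, 55, 30, 21, 44, 23]
  23 < parent 40 at index 3, swap → [6, 11, 9, 23, 55, 30, 21, 44, 40]
Insert 32:
  append 32 at index 9 → [6, 11, 9, 23, 55, 30, 21, 44, 40, 32]
  32 < parent 55 at index 4, swap → [6, 11, 9, 23, 32, 30, 21, 44, 40, 55]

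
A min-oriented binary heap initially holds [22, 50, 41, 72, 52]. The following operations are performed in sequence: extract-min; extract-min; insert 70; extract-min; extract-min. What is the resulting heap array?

[70, 72]

extract-min → returns 22:
  remove root 22; move last element 52 to root → [52, 50, 41, 72]
  52 vs smaller child 41 at index 2, swap → [41, 50, 52, 72]
extract-min → returns 41:
  remove root 41; move last element 72 to root → [72, 50, 52]
  72 vs smaller child 50 at index 1, swap → [50, 72, 52]
insert 70:
  append 70 at index 3 → [50, 72, 52, 70]
  70 < parent 72 at index 1, swap → [50, 70, 52, 72]
extract-min → returns 50:
  remove root 50; move last element 72 to root → [72, 70, 52]
  72 vs smaller child 52 at index 2, swap → [52, 70, 72]
extract-min → returns 52:
  remove root 52; move last element 72 to root → [72, 70]
  72 vs only child 70 at index 1, swap → [70, 72]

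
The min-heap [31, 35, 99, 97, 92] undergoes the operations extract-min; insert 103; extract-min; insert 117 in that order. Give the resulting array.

extract-min → returns 31:
  remove root 31; move last element 92 to root → [92, 35, 99, 97]
  92 vs smaller child 35 at index 1, swap → [35, 92, 99, 97]
insert 103:
  append 103 at index 4 → [35, 92, 99, 97, 103] (no swap needed)
extract-min → returns 35:
  remove root 35; move last element 103 to root → [103, 92, 99, 97]
  103 vs smaller child 92 at index 1, swap → [92, 103, 99, 97]
  103 vs only child 97 at index 3, swap → [92, 97, 99, 103]
insert 117:
  append 117 at index 4 → [92, 97, 99, 103, 117] (no swap needed)

[92, 97, 99, 103, 117]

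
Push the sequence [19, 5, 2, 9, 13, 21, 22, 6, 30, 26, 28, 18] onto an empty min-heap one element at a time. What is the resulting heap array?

Insert 19:
  append 19 at index 0 → [19] (no swap needed)
Insert 5:
  append 5 at index 1 → [19, 5]
  5 < parent 19 at index 0, swap → [5, 19]
Insert 2:
  append 2 at index 2 → [5, 19, 2]
  2 < parent 5 at index 0, swap → [2, 19, 5]
Insert 9:
  append 9 at index 3 → [2, 19, 5, 9]
  9 < parent 19 at index 1, swap → [2, 9, 5, 19]
Insert 13:
  append 13 at index 4 → [2, 9, 5, 19, 13] (no swap needed)
Insert 21:
  append 21 at index 5 → [2, 9, 5, 19, 13, 21] (no swap needed)
Insert 22:
  append 22 at index 6 → [2, 9, 5, 19, 13, 21, 22] (no swap needed)
Insert 6:
  append 6 at index 7 → [2, 9, 5, 19, 13, 21, 22, 6]
  6 < parent 19 at index 3, swap → [2, 9, 5, 6, 13, 21, 22, 19]
  6 < parent 9 at index 1, swap → [2, 6, 5, 9, 13, 21, 22, 19]
Insert 30:
  append 30 at index 8 → [2, 6, 5, 9, 13, 21, 22, 19, 30] (no swap needed)
Insert 26:
  append 26 at index 9 → [2, 6, 5, 9, 13, 21, 22, 19, 30, 26] (no swap needed)
Insert 28:
  append 28 at index 10 → [2, 6, 5, 9, 13, 21, 22, 19, 30, 26, 28] (no swap needed)
Insert 18:
  append 18 at index 11 → [2, 6, 5, 9, 13, 21, 22, 19, 30, 26, 28, 18]
  18 < parent 21 at index 5, swap → [2, 6, 5, 9, 13, 18, 22, 19, 30, 26, 28, 21]

[2, 6, 5, 9, 13, 18, 22, 19, 30, 26, 28, 21]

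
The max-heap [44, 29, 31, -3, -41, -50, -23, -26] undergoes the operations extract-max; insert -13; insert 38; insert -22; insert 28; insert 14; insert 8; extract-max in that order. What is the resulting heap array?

extract-max → returns 44:
  remove root 44; move last element -26 to root → [-26, 29, 31, -3, -41, -50, -23]
  -26 vs larger child 31 at index 2, swap → [31, 29, -26, -3, -41, -50, -23]
  -26 vs larger child -23 at index 6, swap → [31, 29, -23, -3, -41, -50, -26]
insert -13:
  append -13 at index 7 → [31, 29, -23, -3, -41, -50, -26, -13] (no swap needed)
insert 38:
  append 38 at index 8 → [31, 29, -23, -3, -41, -50, -26, -13, 38]
  38 > parent -3 at index 3, swap → [31, 29, -23, 38, -41, -50, -26, -13, -3]
  38 > parent 29 at index 1, swap → [31, 38, -23, 29, -41, -50, -26, -13, -3]
  38 > parent 31 at index 0, swap → [38, 31, -23, 29, -41, -50, -26, -13, -3]
insert -22:
  append -22 at index 9 → [38, 31, -23, 29, -41, -50, -26, -13, -3, -22]
  -22 > parent -41 at index 4, swap → [38, 31, -23, 29, -22, -50, -26, -13, -3, -41]
insert 28:
  append 28 at index 10 → [38, 31, -23, 29, -22, -50, -26, -13, -3, -41, 28]
  28 > parent -22 at index 4, swap → [38, 31, -23, 29, 28, -50, -26, -13, -3, -41, -22]
insert 14:
  append 14 at index 11 → [38, 31, -23, 29, 28, -50, -26, -13, -3, -41, -22, 14]
  14 > parent -50 at index 5, swap → [38, 31, -23, 29, 28, 14, -26, -13, -3, -41, -22, -50]
  14 > parent -23 at index 2, swap → [38, 31, 14, 29, 28, -23, -26, -13, -3, -41, -22, -50]
insert 8:
  append 8 at index 12 → [38, 31, 14, 29, 28, -23, -26, -13, -3, -41, -22, -50, 8]
  8 > parent -23 at index 5, swap → [38, 31, 14, 29, 28, 8, -26, -13, -3, -41, -22, -50, -23]
extract-max → returns 38:
  remove root 38; move last element -23 to root → [-23, 31, 14, 29, 28, 8, -26, -13, -3, -41, -22, -50]
  -23 vs larger child 31 at index 1, swap → [31, -23, 14, 29, 28, 8, -26, -13, -3, -41, -22, -50]
  -23 vs larger child 29 at index 3, swap → [31, 29, 14, -23, 28, 8, -26, -13, -3, -41, -22, -50]
  -23 vs larger child -3 at index 8, swap → [31, 29, 14, -3, 28, 8, -26, -13, -23, -41, -22, -50]

[31, 29, 14, -3, 28, 8, -26, -13, -23, -41, -22, -50]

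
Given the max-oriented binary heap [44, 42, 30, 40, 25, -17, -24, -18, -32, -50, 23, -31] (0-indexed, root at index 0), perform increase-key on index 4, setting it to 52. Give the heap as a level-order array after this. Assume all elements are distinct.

[52, 44, 30, 40, 42, -17, -24, -18, -32, -50, 23, -31]

set index 4 from 25 to 52 → [44, 42, 30, 40, 52, -17, -24, -18, -32, -50, 23, -31]
52 > parent 42 at index 1, swap → [44, 52, 30, 40, 42, -17, -24, -18, -32, -50, 23, -31]
52 > parent 44 at index 0, swap → [52, 44, 30, 40, 42, -17, -24, -18, -32, -50, 23, -31]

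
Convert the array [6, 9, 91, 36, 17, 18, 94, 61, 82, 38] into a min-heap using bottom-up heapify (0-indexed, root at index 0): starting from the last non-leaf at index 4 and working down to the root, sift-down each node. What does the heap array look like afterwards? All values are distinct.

[6, 9, 18, 36, 17, 91, 94, 61, 82, 38]

sift down from index 4: already satisfies heap property
sift down from index 3: already satisfies heap property
sift down from index 2:
  91 vs smaller child 18 at index 5, swap → [6, 9, 18, 36, 17, 91, 94, 61, 82, 38]
sift down from index 1: already satisfies heap property
sift down from index 0: already satisfies heap property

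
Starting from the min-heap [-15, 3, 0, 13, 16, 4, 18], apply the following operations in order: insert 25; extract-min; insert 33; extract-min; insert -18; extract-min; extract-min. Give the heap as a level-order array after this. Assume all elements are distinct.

[4, 13, 18, 33, 16, 25]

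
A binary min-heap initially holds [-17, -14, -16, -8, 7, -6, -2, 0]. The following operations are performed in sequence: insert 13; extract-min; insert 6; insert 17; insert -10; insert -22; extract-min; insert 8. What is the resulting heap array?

insert 13:
  append 13 at index 8 → [-17, -14, -16, -8, 7, -6, -2, 0, 13] (no swap needed)
extract-min → returns -17:
  remove root -17; move last element 13 to root → [13, -14, -16, -8, 7, -6, -2, 0]
  13 vs smaller child -16 at index 2, swap → [-16, -14, 13, -8, 7, -6, -2, 0]
  13 vs smaller child -6 at index 5, swap → [-16, -14, -6, -8, 7, 13, -2, 0]
insert 6:
  append 6 at index 8 → [-16, -14, -6, -8, 7, 13, -2, 0, 6] (no swap needed)
insert 17:
  append 17 at index 9 → [-16, -14, -6, -8, 7, 13, -2, 0, 6, 17] (no swap needed)
insert -10:
  append -10 at index 10 → [-16, -14, -6, -8, 7, 13, -2, 0, 6, 17, -10]
  -10 < parent 7 at index 4, swap → [-16, -14, -6, -8, -10, 13, -2, 0, 6, 17, 7]
insert -22:
  append -22 at index 11 → [-16, -14, -6, -8, -10, 13, -2, 0, 6, 17, 7, -22]
  -22 < parent 13 at index 5, swap → [-16, -14, -6, -8, -10, -22, -2, 0, 6, 17, 7, 13]
  -22 < parent -6 at index 2, swap → [-16, -14, -22, -8, -10, -6, -2, 0, 6, 17, 7, 13]
  -22 < parent -16 at index 0, swap → [-22, -14, -16, -8, -10, -6, -2, 0, 6, 17, 7, 13]
extract-min → returns -22:
  remove root -22; move last element 13 to root → [13, -14, -16, -8, -10, -6, -2, 0, 6, 17, 7]
  13 vs smaller child -16 at index 2, swap → [-16, -14, 13, -8, -10, -6, -2, 0, 6, 17, 7]
  13 vs smaller child -6 at index 5, swap → [-16, -14, -6, -8, -10, 13, -2, 0, 6, 17, 7]
insert 8:
  append 8 at index 11 → [-16, -14, -6, -8, -10, 13, -2, 0, 6, 17, 7, 8]
  8 < parent 13 at index 5, swap → [-16, -14, -6, -8, -10, 8, -2, 0, 6, 17, 7, 13]

[-16, -14, -6, -8, -10, 8, -2, 0, 6, 17, 7, 13]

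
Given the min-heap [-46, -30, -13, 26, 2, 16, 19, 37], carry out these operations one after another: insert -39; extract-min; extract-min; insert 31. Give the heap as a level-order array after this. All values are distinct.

[-30, 2, -13, 26, 37, 16, 19, 31]

insert -39:
  append -39 at index 8 → [-46, -30, -13, 26, 2, 16, 19, 37, -39]
  -39 < parent 26 at index 3, swap → [-46, -30, -13, -39, 2, 16, 19, 37, 26]
  -39 < parent -30 at index 1, swap → [-46, -39, -13, -30, 2, 16, 19, 37, 26]
extract-min → returns -46:
  remove root -46; move last element 26 to root → [26, -39, -13, -30, 2, 16, 19, 37]
  26 vs smaller child -39 at index 1, swap → [-39, 26, -13, -30, 2, 16, 19, 37]
  26 vs smaller child -30 at index 3, swap → [-39, -30, -13, 26, 2, 16, 19, 37]
extract-min → returns -39:
  remove root -39; move last element 37 to root → [37, -30, -13, 26, 2, 16, 19]
  37 vs smaller child -30 at index 1, swap → [-30, 37, -13, 26, 2, 16, 19]
  37 vs smaller child 2 at index 4, swap → [-30, 2, -13, 26, 37, 16, 19]
insert 31:
  append 31 at index 7 → [-30, 2, -13, 26, 37, 16, 19, 31] (no swap needed)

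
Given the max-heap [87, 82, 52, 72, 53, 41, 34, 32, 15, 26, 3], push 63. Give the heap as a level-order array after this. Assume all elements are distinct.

[87, 82, 63, 72, 53, 52, 34, 32, 15, 26, 3, 41]

append 63 at index 11 → [87, 82, 52, 72, 53, 41, 34, 32, 15, 26, 3, 63]
63 > parent 41 at index 5, swap → [87, 82, 52, 72, 53, 63, 34, 32, 15, 26, 3, 41]
63 > parent 52 at index 2, swap → [87, 82, 63, 72, 53, 52, 34, 32, 15, 26, 3, 41]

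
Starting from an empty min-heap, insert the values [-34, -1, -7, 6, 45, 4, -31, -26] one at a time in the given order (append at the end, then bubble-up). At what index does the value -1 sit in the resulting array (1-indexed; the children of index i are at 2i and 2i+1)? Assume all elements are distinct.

4

Insert -34:
  append -34 at index 1 → [-34] (no swap needed)
Insert -1:
  append -1 at index 2 → [-34, -1] (no swap needed)
Insert -7:
  append -7 at index 3 → [-34, -1, -7] (no swap needed)
Insert 6:
  append 6 at index 4 → [-34, -1, -7, 6] (no swap needed)
Insert 45:
  append 45 at index 5 → [-34, -1, -7, 6, 45] (no swap needed)
Insert 4:
  append 4 at index 6 → [-34, -1, -7, 6, 45, 4] (no swap needed)
Insert -31:
  append -31 at index 7 → [-34, -1, -7, 6, 45, 4, -31]
  -31 < parent -7 at index 3, swap → [-34, -1, -31, 6, 45, 4, -7]
Insert -26:
  append -26 at index 8 → [-34, -1, -31, 6, 45, 4, -7, -26]
  -26 < parent 6 at index 4, swap → [-34, -1, -31, -26, 45, 4, -7, 6]
  -26 < parent -1 at index 2, swap → [-34, -26, -31, -1, 45, 4, -7, 6]
resulting array: [-34, -26, -31, -1, 45, 4, -7, 6]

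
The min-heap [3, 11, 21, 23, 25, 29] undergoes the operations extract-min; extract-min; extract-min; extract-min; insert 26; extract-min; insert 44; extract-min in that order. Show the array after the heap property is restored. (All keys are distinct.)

[29, 44]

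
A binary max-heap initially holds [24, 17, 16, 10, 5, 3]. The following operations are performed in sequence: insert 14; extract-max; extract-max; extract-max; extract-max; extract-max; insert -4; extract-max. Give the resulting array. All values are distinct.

[3, -4]

insert 14:
  append 14 at index 6 → [24, 17, 16, 10, 5, 3, 14] (no swap needed)
extract-max → returns 24:
  remove root 24; move last element 14 to root → [14, 17, 16, 10, 5, 3]
  14 vs larger child 17 at index 1, swap → [17, 14, 16, 10, 5, 3]
extract-max → returns 17:
  remove root 17; move last element 3 to root → [3, 14, 16, 10, 5]
  3 vs larger child 16 at index 2, swap → [16, 14, 3, 10, 5]
extract-max → returns 16:
  remove root 16; move last element 5 to root → [5, 14, 3, 10]
  5 vs larger child 14 at index 1, swap → [14, 5, 3, 10]
  5 vs only child 10 at index 3, swap → [14, 10, 3, 5]
extract-max → returns 14:
  remove root 14; move last element 5 to root → [5, 10, 3]
  5 vs larger child 10 at index 1, swap → [10, 5, 3]
extract-max → returns 10:
  remove root 10; move last element 3 to root → [3, 5]
  3 vs only child 5 at index 1, swap → [5, 3]
insert -4:
  append -4 at index 2 → [5, 3, -4] (no swap needed)
extract-max → returns 5:
  remove root 5; move last element -4 to root → [-4, 3]
  -4 vs only child 3 at index 1, swap → [3, -4]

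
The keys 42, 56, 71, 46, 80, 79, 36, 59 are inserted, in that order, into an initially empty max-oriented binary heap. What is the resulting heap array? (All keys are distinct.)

[80, 71, 79, 59, 46, 56, 36, 42]

Insert 42:
  append 42 at index 0 → [42] (no swap needed)
Insert 56:
  append 56 at index 1 → [42, 56]
  56 > parent 42 at index 0, swap → [56, 42]
Insert 71:
  append 71 at index 2 → [56, 42, 71]
  71 > parent 56 at index 0, swap → [71, 42, 56]
Insert 46:
  append 46 at index 3 → [71, 42, 56, 46]
  46 > parent 42 at index 1, swap → [71, 46, 56, 42]
Insert 80:
  append 80 at index 4 → [71, 46, 56, 42, 80]
  80 > parent 46 at index 1, swap → [71, 80, 56, 42, 46]
  80 > parent 71 at index 0, swap → [80, 71, 56, 42, 46]
Insert 79:
  append 79 at index 5 → [80, 71, 56, 42, 46, 79]
  79 > parent 56 at index 2, swap → [80, 71, 79, 42, 46, 56]
Insert 36:
  append 36 at index 6 → [80, 71, 79, 42, 46, 56, 36] (no swap needed)
Insert 59:
  append 59 at index 7 → [80, 71, 79, 42, 46, 56, 36, 59]
  59 > parent 42 at index 3, swap → [80, 71, 79, 59, 46, 56, 36, 42]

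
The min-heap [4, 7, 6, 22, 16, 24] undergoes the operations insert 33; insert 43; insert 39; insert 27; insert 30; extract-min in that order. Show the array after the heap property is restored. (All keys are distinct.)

[6, 7, 24, 22, 16, 30, 33, 43, 39, 27]

insert 33:
  append 33 at index 6 → [4, 7, 6, 22, 16, 24, 33] (no swap needed)
insert 43:
  append 43 at index 7 → [4, 7, 6, 22, 16, 24, 33, 43] (no swap needed)
insert 39:
  append 39 at index 8 → [4, 7, 6, 22, 16, 24, 33, 43, 39] (no swap needed)
insert 27:
  append 27 at index 9 → [4, 7, 6, 22, 16, 24, 33, 43, 39, 27] (no swap needed)
insert 30:
  append 30 at index 10 → [4, 7, 6, 22, 16, 24, 33, 43, 39, 27, 30] (no swap needed)
extract-min → returns 4:
  remove root 4; move last element 30 to root → [30, 7, 6, 22, 16, 24, 33, 43, 39, 27]
  30 vs smaller child 6 at index 2, swap → [6, 7, 30, 22, 16, 24, 33, 43, 39, 27]
  30 vs smaller child 24 at index 5, swap → [6, 7, 24, 22, 16, 30, 33, 43, 39, 27]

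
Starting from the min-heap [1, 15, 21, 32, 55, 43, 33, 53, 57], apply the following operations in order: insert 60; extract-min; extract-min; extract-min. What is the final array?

insert 60:
  append 60 at index 9 → [1, 15, 21, 32, 55, 43, 33, 53, 57, 60] (no swap needed)
extract-min → returns 1:
  remove root 1; move last element 60 to root → [60, 15, 21, 32, 55, 43, 33, 53, 57]
  60 vs smaller child 15 at index 1, swap → [15, 60, 21, 32, 55, 43, 33, 53, 57]
  60 vs smaller child 32 at index 3, swap → [15, 32, 21, 60, 55, 43, 33, 53, 57]
  60 vs smaller child 53 at index 7, swap → [15, 32, 21, 53, 55, 43, 33, 60, 57]
extract-min → returns 15:
  remove root 15; move last element 57 to root → [57, 32, 21, 53, 55, 43, 33, 60]
  57 vs smaller child 21 at index 2, swap → [21, 32, 57, 53, 55, 43, 33, 60]
  57 vs smaller child 33 at index 6, swap → [21, 32, 33, 53, 55, 43, 57, 60]
extract-min → returns 21:
  remove root 21; move last element 60 to root → [60, 32, 33, 53, 55, 43, 57]
  60 vs smaller child 32 at index 1, swap → [32, 60, 33, 53, 55, 43, 57]
  60 vs smaller child 53 at index 3, swap → [32, 53, 33, 60, 55, 43, 57]

[32, 53, 33, 60, 55, 43, 57]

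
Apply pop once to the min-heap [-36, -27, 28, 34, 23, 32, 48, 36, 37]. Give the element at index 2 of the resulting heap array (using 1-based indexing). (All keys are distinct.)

23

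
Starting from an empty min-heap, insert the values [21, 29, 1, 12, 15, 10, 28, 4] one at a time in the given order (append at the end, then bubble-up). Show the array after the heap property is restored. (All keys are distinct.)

[1, 4, 10, 12, 15, 21, 28, 29]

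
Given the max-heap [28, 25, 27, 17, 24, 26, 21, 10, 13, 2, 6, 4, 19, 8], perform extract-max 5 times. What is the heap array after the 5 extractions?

[21, 17, 19, 13, 6, 2, 8, 10, 4]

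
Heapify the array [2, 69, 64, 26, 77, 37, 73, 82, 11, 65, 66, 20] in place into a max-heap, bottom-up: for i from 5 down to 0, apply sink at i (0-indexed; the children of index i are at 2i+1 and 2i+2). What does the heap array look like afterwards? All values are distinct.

[82, 77, 73, 69, 66, 37, 64, 26, 11, 65, 2, 20]

sift down from index 5: already satisfies heap property
sift down from index 4: already satisfies heap property
sift down from index 3:
  26 vs larger child 82 at index 7, swap → [2, 69, 64, 82, 77, 37, 73, 26, 11, 65, 66, 20]
sift down from index 2:
  64 vs larger child 73 at index 6, swap → [2, 69, 73, 82, 77, 37, 64, 26, 11, 65, 66, 20]
sift down from index 1:
  69 vs larger child 82 at index 3, swap → [2, 82, 73, 69, 77, 37, 64, 26, 11, 65, 66, 20]
sift down from index 0:
  2 vs larger child 82 at index 1, swap → [82, 2, 73, 69, 77, 37, 64, 26, 11, 65, 66, 20]
  2 vs larger child 77 at index 4, swap → [82, 77, 73, 69, 2, 37, 64, 26, 11, 65, 66, 20]
  2 vs larger child 66 at index 10, swap → [82, 77, 73, 69, 66, 37, 64, 26, 11, 65, 2, 20]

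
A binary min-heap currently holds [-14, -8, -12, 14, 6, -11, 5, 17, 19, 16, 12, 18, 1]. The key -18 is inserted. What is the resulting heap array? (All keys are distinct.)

append -18 at index 13 → [-14, -8, -12, 14, 6, -11, 5, 17, 19, 16, 12, 18, 1, -18]
-18 < parent 5 at index 6, swap → [-14, -8, -12, 14, 6, -11, -18, 17, 19, 16, 12, 18, 1, 5]
-18 < parent -12 at index 2, swap → [-14, -8, -18, 14, 6, -11, -12, 17, 19, 16, 12, 18, 1, 5]
-18 < parent -14 at index 0, swap → [-18, -8, -14, 14, 6, -11, -12, 17, 19, 16, 12, 18, 1, 5]

[-18, -8, -14, 14, 6, -11, -12, 17, 19, 16, 12, 18, 1, 5]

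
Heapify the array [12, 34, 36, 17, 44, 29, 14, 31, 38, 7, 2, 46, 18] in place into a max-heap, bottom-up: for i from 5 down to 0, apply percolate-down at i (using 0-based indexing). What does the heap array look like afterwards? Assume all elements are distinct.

[46, 44, 36, 38, 34, 29, 14, 31, 17, 7, 2, 12, 18]

sift down from index 5:
  29 vs larger child 46 at index 11, swap → [12, 34, 36, 17, 44, 46, 14, 31, 38, 7, 2, 29, 18]
sift down from index 4: already satisfies heap property
sift down from index 3:
  17 vs larger child 38 at index 8, swap → [12, 34, 36, 38, 44, 46, 14, 31, 17, 7, 2, 29, 18]
sift down from index 2:
  36 vs larger child 46 at index 5, swap → [12, 34, 46, 38, 44, 36, 14, 31, 17, 7, 2, 29, 18]
sift down from index 1:
  34 vs larger child 44 at index 4, swap → [12, 44, 46, 38, 34, 36, 14, 31, 17, 7, 2, 29, 18]
sift down from index 0:
  12 vs larger child 46 at index 2, swap → [46, 44, 12, 38, 34, 36, 14, 31, 17, 7, 2, 29, 18]
  12 vs larger child 36 at index 5, swap → [46, 44, 36, 38, 34, 12, 14, 31, 17, 7, 2, 29, 18]
  12 vs larger child 29 at index 11, swap → [46, 44, 36, 38, 34, 29, 14, 31, 17, 7, 2, 12, 18]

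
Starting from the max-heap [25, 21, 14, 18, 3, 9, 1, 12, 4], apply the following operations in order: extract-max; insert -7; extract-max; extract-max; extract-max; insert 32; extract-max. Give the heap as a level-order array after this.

extract-max → returns 25:
  remove root 25; move last element 4 to root → [4, 21, 14, 18, 3, 9, 1, 12]
  4 vs larger child 21 at index 1, swap → [21, 4, 14, 18, 3, 9, 1, 12]
  4 vs larger child 18 at index 3, swap → [21, 18, 14, 4, 3, 9, 1, 12]
  4 vs only child 12 at index 7, swap → [21, 18, 14, 12, 3, 9, 1, 4]
insert -7:
  append -7 at index 8 → [21, 18, 14, 12, 3, 9, 1, 4, -7] (no swap needed)
extract-max → returns 21:
  remove root 21; move last element -7 to root → [-7, 18, 14, 12, 3, 9, 1, 4]
  -7 vs larger child 18 at index 1, swap → [18, -7, 14, 12, 3, 9, 1, 4]
  -7 vs larger child 12 at index 3, swap → [18, 12, 14, -7, 3, 9, 1, 4]
  -7 vs only child 4 at index 7, swap → [18, 12, 14, 4, 3, 9, 1, -7]
extract-max → returns 18:
  remove root 18; move last element -7 to root → [-7, 12, 14, 4, 3, 9, 1]
  -7 vs larger child 14 at index 2, swap → [14, 12, -7, 4, 3, 9, 1]
  -7 vs larger child 9 at index 5, swap → [14, 12, 9, 4, 3, -7, 1]
extract-max → returns 14:
  remove root 14; move last element 1 to root → [1, 12, 9, 4, 3, -7]
  1 vs larger child 12 at index 1, swap → [12, 1, 9, 4, 3, -7]
  1 vs larger child 4 at index 3, swap → [12, 4, 9, 1, 3, -7]
insert 32:
  append 32 at index 6 → [12, 4, 9, 1, 3, -7, 32]
  32 > parent 9 at index 2, swap → [12, 4, 32, 1, 3, -7, 9]
  32 > parent 12 at index 0, swap → [32, 4, 12, 1, 3, -7, 9]
extract-max → returns 32:
  remove root 32; move last element 9 to root → [9, 4, 12, 1, 3, -7]
  9 vs larger child 12 at index 2, swap → [12, 4, 9, 1, 3, -7]

[12, 4, 9, 1, 3, -7]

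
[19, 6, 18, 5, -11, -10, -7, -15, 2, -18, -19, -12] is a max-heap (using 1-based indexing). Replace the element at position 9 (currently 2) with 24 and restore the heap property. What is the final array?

[24, 19, 18, 6, -11, -10, -7, -15, 5, -18, -19, -12]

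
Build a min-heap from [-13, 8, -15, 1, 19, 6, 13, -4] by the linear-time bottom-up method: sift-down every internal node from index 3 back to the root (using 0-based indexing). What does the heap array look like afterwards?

[-15, -4, -13, 1, 19, 6, 13, 8]

sift down from index 3:
  1 vs only child -4 at index 7, swap → [-13, 8, -15, -4, 19, 6, 13, 1]
sift down from index 2: already satisfies heap property
sift down from index 1:
  8 vs smaller child -4 at index 3, swap → [-13, -4, -15, 8, 19, 6, 13, 1]
  8 vs only child 1 at index 7, swap → [-13, -4, -15, 1, 19, 6, 13, 8]
sift down from index 0:
  -13 vs smaller child -15 at index 2, swap → [-15, -4, -13, 1, 19, 6, 13, 8]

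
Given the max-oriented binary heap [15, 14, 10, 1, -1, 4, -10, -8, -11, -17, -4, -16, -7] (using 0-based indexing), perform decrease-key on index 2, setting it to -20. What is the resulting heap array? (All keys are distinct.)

set index 2 from 10 to -20 → [15, 14, -20, 1, -1, 4, -10, -8, -11, -17, -4, -16, -7]
-20 vs larger child 4 at index 5, swap → [15, 14, 4, 1, -1, -20, -10, -8, -11, -17, -4, -16, -7]
-20 vs larger child -7 at index 12, swap → [15, 14, 4, 1, -1, -7, -10, -8, -11, -17, -4, -16, -20]

[15, 14, 4, 1, -1, -7, -10, -8, -11, -17, -4, -16, -20]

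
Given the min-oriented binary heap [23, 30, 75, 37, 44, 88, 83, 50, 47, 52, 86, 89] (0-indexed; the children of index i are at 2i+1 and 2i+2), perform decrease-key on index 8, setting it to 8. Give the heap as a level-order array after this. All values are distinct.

[8, 23, 75, 30, 44, 88, 83, 50, 37, 52, 86, 89]

set index 8 from 47 to 8 → [23, 30, 75, 37, 44, 88, 83, 50, 8, 52, 86, 89]
8 < parent 37 at index 3, swap → [23, 30, 75, 8, 44, 88, 83, 50, 37, 52, 86, 89]
8 < parent 30 at index 1, swap → [23, 8, 75, 30, 44, 88, 83, 50, 37, 52, 86, 89]
8 < parent 23 at index 0, swap → [8, 23, 75, 30, 44, 88, 83, 50, 37, 52, 86, 89]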